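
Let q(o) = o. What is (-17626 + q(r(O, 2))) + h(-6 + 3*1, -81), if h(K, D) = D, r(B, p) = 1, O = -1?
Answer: -17706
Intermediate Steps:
(-17626 + q(r(O, 2))) + h(-6 + 3*1, -81) = (-17626 + 1) - 81 = -17625 - 81 = -17706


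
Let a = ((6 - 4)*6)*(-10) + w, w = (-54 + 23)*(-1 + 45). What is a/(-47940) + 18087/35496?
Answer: 1502887/2780520 ≈ 0.54051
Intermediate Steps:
w = -1364 (w = -31*44 = -1364)
a = -1484 (a = ((6 - 4)*6)*(-10) - 1364 = (2*6)*(-10) - 1364 = 12*(-10) - 1364 = -120 - 1364 = -1484)
a/(-47940) + 18087/35496 = -1484/(-47940) + 18087/35496 = -1484*(-1/47940) + 18087*(1/35496) = 371/11985 + 6029/11832 = 1502887/2780520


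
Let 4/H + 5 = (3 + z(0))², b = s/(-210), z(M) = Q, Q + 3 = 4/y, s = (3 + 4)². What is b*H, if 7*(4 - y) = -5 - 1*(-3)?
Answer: 210/929 ≈ 0.22605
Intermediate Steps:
y = 30/7 (y = 4 - (-5 - 1*(-3))/7 = 4 - (-5 + 3)/7 = 4 - ⅐*(-2) = 4 + 2/7 = 30/7 ≈ 4.2857)
s = 49 (s = 7² = 49)
Q = -31/15 (Q = -3 + 4/(30/7) = -3 + 4*(7/30) = -3 + 14/15 = -31/15 ≈ -2.0667)
z(M) = -31/15
b = -7/30 (b = 49/(-210) = 49*(-1/210) = -7/30 ≈ -0.23333)
H = -900/929 (H = 4/(-5 + (3 - 31/15)²) = 4/(-5 + (14/15)²) = 4/(-5 + 196/225) = 4/(-929/225) = 4*(-225/929) = -900/929 ≈ -0.96878)
b*H = -7/30*(-900/929) = 210/929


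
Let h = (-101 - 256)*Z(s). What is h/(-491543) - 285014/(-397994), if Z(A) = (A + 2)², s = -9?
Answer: 73529372822/97815582371 ≈ 0.75171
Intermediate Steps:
Z(A) = (2 + A)²
h = -17493 (h = (-101 - 256)*(2 - 9)² = -357*(-7)² = -357*49 = -17493)
h/(-491543) - 285014/(-397994) = -17493/(-491543) - 285014/(-397994) = -17493*(-1/491543) - 285014*(-1/397994) = 17493/491543 + 142507/198997 = 73529372822/97815582371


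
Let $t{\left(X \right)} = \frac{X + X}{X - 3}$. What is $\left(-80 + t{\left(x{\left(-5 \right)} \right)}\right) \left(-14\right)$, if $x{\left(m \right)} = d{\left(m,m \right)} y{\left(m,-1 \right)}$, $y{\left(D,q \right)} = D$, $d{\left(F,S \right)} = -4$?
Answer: $\frac{18480}{17} \approx 1087.1$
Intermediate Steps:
$x{\left(m \right)} = - 4 m$
$t{\left(X \right)} = \frac{2 X}{-3 + X}$
$\left(-80 + t{\left(x{\left(-5 \right)} \right)}\right) \left(-14\right) = \left(-80 + \frac{2 \left(\left(-4\right) \left(-5\right)\right)}{-3 - -20}\right) \left(-14\right) = \left(-80 + 2 \cdot 20 \frac{1}{-3 + 20}\right) \left(-14\right) = \left(-80 + 2 \cdot 20 \cdot \frac{1}{17}\right) \left(-14\right) = \left(-80 + \frac{40}{17}\right) \left(-14\right) = \left(- \frac{1320}{17}\right) \left(-14\right) = \frac{18480}{17}$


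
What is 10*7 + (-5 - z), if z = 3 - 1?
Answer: 63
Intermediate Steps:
z = 2
10*7 + (-5 - z) = 10*7 + (-5 - 1*2) = 70 + (-5 - 2) = 70 - 7 = 63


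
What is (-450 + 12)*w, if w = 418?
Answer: -183084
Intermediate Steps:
(-450 + 12)*w = (-450 + 12)*418 = -438*418 = -183084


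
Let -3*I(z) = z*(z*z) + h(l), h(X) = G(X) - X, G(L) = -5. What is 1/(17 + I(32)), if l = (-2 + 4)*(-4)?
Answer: -3/32720 ≈ -9.1687e-5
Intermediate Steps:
l = -8 (l = 2*(-4) = -8)
h(X) = -5 - X
I(z) = -1 - z**3/3 (I(z) = -(z*(z*z) + (-5 - 1*(-8)))/3 = -(z*z**2 + (-5 + 8))/3 = -(z**3 + 3)/3 = -(3 + z**3)/3 = -1 - z**3/3)
1/(17 + I(32)) = 1/(17 + (-1 - 1/3*32**3)) = 1/(17 + (-1 - 1/3*32768)) = 1/(17 + (-1 - 32768/3)) = 1/(17 - 32771/3) = 1/(-32720/3) = -3/32720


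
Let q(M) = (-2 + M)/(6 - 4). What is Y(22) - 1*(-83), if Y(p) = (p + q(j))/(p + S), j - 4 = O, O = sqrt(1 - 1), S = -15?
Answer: 604/7 ≈ 86.286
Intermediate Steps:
O = 0 (O = sqrt(0) = 0)
j = 4 (j = 4 + 0 = 4)
q(M) = -1 + M/2 (q(M) = (-2 + M)/2 = (-2 + M)*(1/2) = -1 + M/2)
Y(p) = (1 + p)/(-15 + p) (Y(p) = (p + (-1 + (1/2)*4))/(p - 15) = (p + (-1 + 2))/(-15 + p) = (p + 1)/(-15 + p) = (1 + p)/(-15 + p))
Y(22) - 1*(-83) = (1 + 22)/(-15 + 22) - 1*(-83) = 23/7 + 83 = 604/7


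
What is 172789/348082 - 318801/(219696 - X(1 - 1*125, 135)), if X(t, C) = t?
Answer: -36493205851/38257692620 ≈ -0.95388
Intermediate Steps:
172789/348082 - 318801/(219696 - X(1 - 1*125, 135)) = 172789/348082 - 318801/(219696 - (1 - 1*125)) = 172789*(1/348082) - 318801/(219696 - (1 - 125)) = 172789/348082 - 318801/(219696 - 1*(-124)) = 172789/348082 - 318801/(219696 + 124) = 172789/348082 - 318801/219820 = -36493205851/38257692620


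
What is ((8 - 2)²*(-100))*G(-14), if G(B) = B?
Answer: 50400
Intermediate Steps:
((8 - 2)²*(-100))*G(-14) = ((8 - 2)²*(-100))*(-14) = (6²*(-100))*(-14) = (36*(-100))*(-14) = -3600*(-14) = 50400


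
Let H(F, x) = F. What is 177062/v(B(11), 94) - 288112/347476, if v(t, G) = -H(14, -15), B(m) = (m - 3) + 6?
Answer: -7691103635/608083 ≈ -12648.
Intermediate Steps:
B(m) = 3 + m (B(m) = (-3 + m) + 6 = 3 + m)
v(t, G) = -14 (v(t, G) = -1*14 = -14)
177062/v(B(11), 94) - 288112/347476 = 177062/(-14) - 288112/347476 = 177062*(-1/14) - 288112*1/347476 = -88531/7 - 72028/86869 = -7691103635/608083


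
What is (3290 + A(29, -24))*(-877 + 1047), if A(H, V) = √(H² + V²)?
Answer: 559300 + 170*√1417 ≈ 5.6570e+5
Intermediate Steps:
(3290 + A(29, -24))*(-877 + 1047) = (3290 + √(29² + (-24)²))*(-877 + 1047) = (3290 + √(841 + 576))*170 = (3290 + √1417)*170 = 559300 + 170*√1417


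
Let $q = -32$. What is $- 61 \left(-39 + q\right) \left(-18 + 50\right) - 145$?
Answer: $138447$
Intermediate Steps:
$- 61 \left(-39 + q\right) \left(-18 + 50\right) - 145 = - 61 \left(-39 - 32\right) \left(-18 + 50\right) - 145 = - 61 \left(\left(-71\right) 32\right) - 145 = \left(-61\right) \left(-2272\right) - 145 = 138592 - 145 = 138447$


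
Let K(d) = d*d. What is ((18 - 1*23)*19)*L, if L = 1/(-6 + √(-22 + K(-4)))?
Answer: 95/7 + 95*I*√6/42 ≈ 13.571 + 5.5405*I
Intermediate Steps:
K(d) = d²
L = 1/(-6 + I*√6) (L = 1/(-6 + √(-22 + (-4)²)) = 1/(-6 + √(-22 + 16)) = 1/(-6 + √(-6)) = 1/(-6 + I*√6) ≈ -0.14286 - 0.058321*I)
((18 - 1*23)*19)*L = ((18 - 1*23)*19)*(-⅐ - I*√6/42) = ((18 - 23)*19)*(-⅐ - I*√6/42) = (-5*19)*(-⅐ - I*√6/42) = -95*(-⅐ - I*√6/42) = 95/7 + 95*I*√6/42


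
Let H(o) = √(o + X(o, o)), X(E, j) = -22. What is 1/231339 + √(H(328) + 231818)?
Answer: 1/231339 + √(231818 + 3*√34) ≈ 481.49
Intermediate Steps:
H(o) = √(-22 + o) (H(o) = √(o - 22) = √(-22 + o))
1/231339 + √(H(328) + 231818) = 1/231339 + √(√(-22 + 328) + 231818) = 1/231339 + √(√306 + 231818) = 1/231339 + √(3*√34 + 231818) = 1/231339 + √(231818 + 3*√34)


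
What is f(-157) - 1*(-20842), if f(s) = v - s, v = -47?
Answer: 20952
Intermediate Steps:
f(s) = -47 - s
f(-157) - 1*(-20842) = (-47 - 1*(-157)) - 1*(-20842) = (-47 + 157) + 20842 = 110 + 20842 = 20952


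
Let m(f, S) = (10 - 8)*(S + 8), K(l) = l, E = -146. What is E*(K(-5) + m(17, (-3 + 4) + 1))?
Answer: -2190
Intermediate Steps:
m(f, S) = 16 + 2*S (m(f, S) = 2*(8 + S) = 16 + 2*S)
E*(K(-5) + m(17, (-3 + 4) + 1)) = -146*(-5 + (16 + 2*((-3 + 4) + 1))) = -146*(-5 + (16 + 2*(1 + 1))) = -146*(-5 + (16 + 2*2)) = -146*(-5 + (16 + 4)) = -146*(-5 + 20) = -146*15 = -2190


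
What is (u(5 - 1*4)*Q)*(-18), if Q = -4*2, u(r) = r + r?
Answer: 288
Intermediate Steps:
u(r) = 2*r
Q = -8
(u(5 - 1*4)*Q)*(-18) = ((2*(5 - 1*4))*(-8))*(-18) = ((2*(5 - 4))*(-8))*(-18) = ((2*1)*(-8))*(-18) = (2*(-8))*(-18) = -16*(-18) = 288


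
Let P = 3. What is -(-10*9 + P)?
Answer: 87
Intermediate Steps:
-(-10*9 + P) = -(-10*9 + 3) = -(-90 + 3) = -1*(-87) = 87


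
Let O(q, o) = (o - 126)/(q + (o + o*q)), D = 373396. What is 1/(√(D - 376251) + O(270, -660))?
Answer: 3899215/2529402184536 - 885955225*I*√2855/2529402184536 ≈ 1.5416e-6 - 0.018715*I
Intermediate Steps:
O(q, o) = (-126 + o)/(o + q + o*q)
1/(√(D - 376251) + O(270, -660)) = 1/(√(373396 - 376251) + (-126 - 660)/(-660 + 270 - 660*270)) = 1/(√(-2855) - 786/(-660 + 270 - 178200)) = 1/(I*√2855 - 786/(-178590)) = 1/(I*√2855 - 1/178590*(-786)) = 1/(I*√2855 + 131/29765) = 1/(131/29765 + I*√2855)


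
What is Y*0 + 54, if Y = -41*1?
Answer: 54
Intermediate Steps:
Y = -41
Y*0 + 54 = -41*0 + 54 = 0 + 54 = 54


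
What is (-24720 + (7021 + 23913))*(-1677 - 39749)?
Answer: -257421164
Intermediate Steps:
(-24720 + (7021 + 23913))*(-1677 - 39749) = (-24720 + 30934)*(-41426) = 6214*(-41426) = -257421164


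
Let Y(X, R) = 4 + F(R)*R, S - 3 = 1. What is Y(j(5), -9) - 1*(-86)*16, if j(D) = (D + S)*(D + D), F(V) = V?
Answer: 1461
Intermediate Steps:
S = 4 (S = 3 + 1 = 4)
j(D) = 2*D*(4 + D) (j(D) = (D + 4)*(D + D) = (4 + D)*(2*D) = 2*D*(4 + D))
Y(X, R) = 4 + R² (Y(X, R) = 4 + R*R = 4 + R²)
Y(j(5), -9) - 1*(-86)*16 = (4 + (-9)²) - 1*(-86)*16 = (4 + 81) + 86*16 = 85 + 1376 = 1461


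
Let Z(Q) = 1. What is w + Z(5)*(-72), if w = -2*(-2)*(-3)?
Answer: -84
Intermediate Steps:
w = -12 (w = 4*(-3) = -12)
w + Z(5)*(-72) = -12 + 1*(-72) = -12 - 72 = -84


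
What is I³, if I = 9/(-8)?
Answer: -729/512 ≈ -1.4238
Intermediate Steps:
I = -9/8 (I = 9*(-⅛) = -9/8 ≈ -1.1250)
I³ = (-9/8)³ = -729/512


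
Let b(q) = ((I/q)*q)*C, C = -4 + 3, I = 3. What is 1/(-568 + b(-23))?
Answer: -1/571 ≈ -0.0017513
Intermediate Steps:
C = -1
b(q) = -3 (b(q) = ((3/q)*q)*(-1) = 3*(-1) = -3)
1/(-568 + b(-23)) = 1/(-568 - 3) = 1/(-571) = -1/571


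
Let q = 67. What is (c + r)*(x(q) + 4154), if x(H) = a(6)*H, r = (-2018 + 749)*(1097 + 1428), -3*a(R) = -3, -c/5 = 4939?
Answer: -13629271320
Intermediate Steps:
c = -24695 (c = -5*4939 = -24695)
a(R) = 1 (a(R) = -⅓*(-3) = 1)
r = -3204225 (r = -1269*2525 = -3204225)
x(H) = H (x(H) = 1*H = H)
(c + r)*(x(q) + 4154) = (-24695 - 3204225)*(67 + 4154) = -3228920*4221 = -13629271320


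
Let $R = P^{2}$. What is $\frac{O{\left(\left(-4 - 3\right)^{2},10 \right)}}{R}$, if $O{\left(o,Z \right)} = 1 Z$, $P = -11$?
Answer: $\frac{10}{121} \approx 0.082645$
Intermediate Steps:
$O{\left(o,Z \right)} = Z$
$R = 121$ ($R = \left(-11\right)^{2} = 121$)
$\frac{O{\left(\left(-4 - 3\right)^{2},10 \right)}}{R} = \frac{1}{121} \cdot 10 = \frac{10}{121}$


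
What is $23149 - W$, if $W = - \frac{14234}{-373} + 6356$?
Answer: $\frac{6249555}{373} \approx 16755.0$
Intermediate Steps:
$W = \frac{2385022}{373}$ ($W = \left(-14234\right) \left(- \frac{1}{373}\right) + 6356 = \frac{14234}{373} + 6356 = \frac{2385022}{373} \approx 6394.2$)
$23149 - W = 23149 - \frac{2385022}{373} = \frac{6249555}{373}$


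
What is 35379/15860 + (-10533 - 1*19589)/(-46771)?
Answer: 2132446129/741788060 ≈ 2.8747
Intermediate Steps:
35379/15860 + (-10533 - 1*19589)/(-46771) = 35379*(1/15860) + (-10533 - 19589)*(-1/46771) = 35379/15860 - 30122*(-1/46771) = 35379/15860 + 30122/46771 = 2132446129/741788060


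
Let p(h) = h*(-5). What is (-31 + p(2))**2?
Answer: 1681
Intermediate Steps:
p(h) = -5*h
(-31 + p(2))**2 = (-31 - 5*2)**2 = (-31 - 10)**2 = (-41)**2 = 1681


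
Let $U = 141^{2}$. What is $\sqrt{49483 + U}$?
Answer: $2 \sqrt{17341} \approx 263.37$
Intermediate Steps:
$U = 19881$
$\sqrt{49483 + U} = \sqrt{49483 + 19881} = \sqrt{69364} = 2 \sqrt{17341}$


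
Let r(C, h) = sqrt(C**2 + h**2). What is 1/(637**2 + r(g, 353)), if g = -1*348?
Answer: 31213/12665248896 - sqrt(245713)/164648235648 ≈ 2.4614e-6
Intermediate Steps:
g = -348
1/(637**2 + r(g, 353)) = 1/(637**2 + sqrt((-348)**2 + 353**2)) = 1/(405769 + sqrt(121104 + 124609)) = 1/(405769 + sqrt(245713))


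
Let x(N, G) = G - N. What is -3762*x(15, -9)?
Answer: 90288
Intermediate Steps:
-3762*x(15, -9) = -3762*(-9 - 1*15) = -3762*(-9 - 15) = -3762*(-24) = 90288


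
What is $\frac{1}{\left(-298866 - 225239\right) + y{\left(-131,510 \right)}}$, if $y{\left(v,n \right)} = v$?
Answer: $- \frac{1}{524236} \approx -1.9075 \cdot 10^{-6}$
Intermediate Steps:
$\frac{1}{\left(-298866 - 225239\right) + y{\left(-131,510 \right)}} = \frac{1}{\left(-298866 - 225239\right) - 131} = \frac{1}{-524105 - 131} = \frac{1}{-524236} = - \frac{1}{524236}$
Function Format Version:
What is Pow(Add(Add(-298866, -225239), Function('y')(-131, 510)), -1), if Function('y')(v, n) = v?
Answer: Rational(-1, 524236) ≈ -1.9075e-6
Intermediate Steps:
Pow(Add(Add(-298866, -225239), Function('y')(-131, 510)), -1) = Pow(Add(Add(-298866, -225239), -131), -1) = Pow(Add(-524105, -131), -1) = Pow(-524236, -1) = Rational(-1, 524236)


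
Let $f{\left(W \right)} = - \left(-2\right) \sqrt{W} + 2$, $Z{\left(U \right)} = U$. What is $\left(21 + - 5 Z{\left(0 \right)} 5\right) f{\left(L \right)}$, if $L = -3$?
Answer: $42 + 42 i \sqrt{3} \approx 42.0 + 72.746 i$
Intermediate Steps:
$f{\left(W \right)} = 2 + 2 \sqrt{W}$ ($f{\left(W \right)} = 2 \sqrt{W} + 2 = 2 + 2 \sqrt{W}$)
$\left(21 + - 5 Z{\left(0 \right)} 5\right) f{\left(L \right)} = \left(21 + \left(-5\right) 0 \cdot 5\right) \left(2 + 2 \sqrt{-3}\right) = \left(21 + 0 \cdot 5\right) \left(2 + 2 i \sqrt{3}\right) = \left(21 + 0\right) \left(2 + 2 i \sqrt{3}\right) = 21 \left(2 + 2 i \sqrt{3}\right) = 42 + 42 i \sqrt{3}$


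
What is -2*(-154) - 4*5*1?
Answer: 288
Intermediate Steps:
-2*(-154) - 4*5*1 = 308 - 20*1 = 308 - 20 = 288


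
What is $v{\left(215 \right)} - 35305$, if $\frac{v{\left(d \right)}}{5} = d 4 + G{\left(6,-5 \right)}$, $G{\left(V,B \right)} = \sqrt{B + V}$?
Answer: $-31000$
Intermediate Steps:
$v{\left(d \right)} = 5 + 20 d$ ($v{\left(d \right)} = 5 \left(d 4 + \sqrt{-5 + 6}\right) = 5 \left(4 d + \sqrt{1}\right) = 5 \left(4 d + 1\right) = 5 \left(1 + 4 d\right) = 5 + 20 d$)
$v{\left(215 \right)} - 35305 = \left(5 + 20 \cdot 215\right) - 35305 = \left(5 + 4300\right) - 35305 = 4305 - 35305 = -31000$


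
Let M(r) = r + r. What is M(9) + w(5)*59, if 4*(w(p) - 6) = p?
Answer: 1783/4 ≈ 445.75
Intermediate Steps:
w(p) = 6 + p/4
M(r) = 2*r
M(9) + w(5)*59 = 2*9 + (6 + (¼)*5)*59 = 18 + (6 + 5/4)*59 = 18 + (29/4)*59 = 18 + 1711/4 = 1783/4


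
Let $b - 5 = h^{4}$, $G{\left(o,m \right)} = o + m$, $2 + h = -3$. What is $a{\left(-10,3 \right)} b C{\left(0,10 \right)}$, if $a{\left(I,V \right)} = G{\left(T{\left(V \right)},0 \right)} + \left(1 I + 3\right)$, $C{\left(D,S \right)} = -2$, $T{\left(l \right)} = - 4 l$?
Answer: $23940$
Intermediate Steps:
$h = -5$ ($h = -2 - 3 = -5$)
$G{\left(o,m \right)} = m + o$
$b = 630$ ($b = 5 + \left(-5\right)^{4} = 5 + 625 = 630$)
$a{\left(I,V \right)} = 3 + I - 4 V$ ($a{\left(I,V \right)} = \left(0 - 4 V\right) + \left(1 I + 3\right) = - 4 V + \left(I + 3\right) = - 4 V + \left(3 + I\right) = 3 + I - 4 V$)
$a{\left(-10,3 \right)} b C{\left(0,10 \right)} = \left(3 - 10 - 12\right) 630 \left(-2\right) = \left(-19\right) 630 \left(-2\right) = \left(-11970\right) \left(-2\right) = 23940$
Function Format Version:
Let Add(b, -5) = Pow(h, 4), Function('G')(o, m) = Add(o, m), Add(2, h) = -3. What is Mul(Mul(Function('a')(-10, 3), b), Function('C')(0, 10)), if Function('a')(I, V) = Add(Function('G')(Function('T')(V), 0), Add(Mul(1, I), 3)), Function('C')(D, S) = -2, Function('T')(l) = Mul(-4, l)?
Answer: 23940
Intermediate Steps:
h = -5 (h = Add(-2, -3) = -5)
Function('G')(o, m) = Add(m, o)
b = 630 (b = Add(5, Pow(-5, 4)) = Add(5, 625) = 630)
Function('a')(I, V) = Add(3, I, Mul(-4, V)) (Function('a')(I, V) = Add(Add(0, Mul(-4, V)), Add(Mul(1, I), 3)) = Add(Mul(-4, V), Add(I, 3)) = Add(Mul(-4, V), Add(3, I)) = Add(3, I, Mul(-4, V)))
Mul(Mul(Function('a')(-10, 3), b), Function('C')(0, 10)) = Mul(Mul(Add(3, -10, Mul(-4, 3)), 630), -2) = Mul(Mul(Add(3, -10, -12), 630), -2) = Mul(Mul(-19, 630), -2) = Mul(-11970, -2) = 23940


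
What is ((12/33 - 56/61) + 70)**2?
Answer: 2171373604/450241 ≈ 4822.7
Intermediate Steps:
((12/33 - 56/61) + 70)**2 = ((12*(1/33) - 56*1/61) + 70)**2 = ((4/11 - 56/61) + 70)**2 = (-372/671 + 70)**2 = (46598/671)**2 = 2171373604/450241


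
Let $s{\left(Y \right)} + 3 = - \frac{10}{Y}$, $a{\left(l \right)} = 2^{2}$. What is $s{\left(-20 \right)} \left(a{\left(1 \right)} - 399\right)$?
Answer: $\frac{1975}{2} \approx 987.5$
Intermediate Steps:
$a{\left(l \right)} = 4$
$s{\left(Y \right)} = -3 - \frac{10}{Y}$
$s{\left(-20 \right)} \left(a{\left(1 \right)} - 399\right) = \left(-3 - \frac{10}{-20}\right) \left(4 - 399\right) = \left(-3 - - \frac{1}{2}\right) \left(-395\right) = \left(-3 + \frac{1}{2}\right) \left(-395\right) = \left(- \frac{5}{2}\right) \left(-395\right) = \frac{1975}{2}$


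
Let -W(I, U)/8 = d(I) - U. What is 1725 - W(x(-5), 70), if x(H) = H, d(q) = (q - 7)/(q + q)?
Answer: 5873/5 ≈ 1174.6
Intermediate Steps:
d(q) = (-7 + q)/(2*q) (d(q) = (-7 + q)/((2*q)) = (-7 + q)*(1/(2*q)) = (-7 + q)/(2*q))
W(I, U) = 8*U - 4*(-7 + I)/I (W(I, U) = -8*((-7 + I)/(2*I) - U) = -8*(-U + (-7 + I)/(2*I)) = 8*U - 4*(-7 + I)/I)
1725 - W(x(-5), 70) = 1725 - (-4 + 8*70 + 28/(-5)) = 1725 - (-4 + 560 + 28*(-1/5)) = 1725 - (-4 + 560 - 28/5) = 1725 - 1*2752/5 = 1725 - 2752/5 = 5873/5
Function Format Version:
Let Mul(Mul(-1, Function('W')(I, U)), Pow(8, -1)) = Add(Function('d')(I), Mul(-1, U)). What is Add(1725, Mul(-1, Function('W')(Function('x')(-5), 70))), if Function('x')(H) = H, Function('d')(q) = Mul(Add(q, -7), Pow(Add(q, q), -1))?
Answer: Rational(5873, 5) ≈ 1174.6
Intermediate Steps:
Function('d')(q) = Mul(Rational(1, 2), Pow(q, -1), Add(-7, q)) (Function('d')(q) = Mul(Add(-7, q), Pow(Mul(2, q), -1)) = Mul(Add(-7, q), Mul(Rational(1, 2), Pow(q, -1))) = Mul(Rational(1, 2), Pow(q, -1), Add(-7, q)))
Function('W')(I, U) = Add(Mul(8, U), Mul(-4, Pow(I, -1), Add(-7, I))) (Function('W')(I, U) = Mul(-8, Add(Mul(Rational(1, 2), Pow(I, -1), Add(-7, I)), Mul(-1, U))) = Mul(-8, Add(Mul(-1, U), Mul(Rational(1, 2), Pow(I, -1), Add(-7, I)))) = Add(Mul(8, U), Mul(-4, Pow(I, -1), Add(-7, I))))
Add(1725, Mul(-1, Function('W')(Function('x')(-5), 70))) = Add(1725, Mul(-1, Add(-4, Mul(8, 70), Mul(28, Pow(-5, -1))))) = Add(1725, Mul(-1, Add(-4, 560, Mul(28, Rational(-1, 5))))) = Add(1725, Mul(-1, Add(-4, 560, Rational(-28, 5)))) = Add(1725, Mul(-1, Rational(2752, 5))) = Add(1725, Rational(-2752, 5)) = Rational(5873, 5)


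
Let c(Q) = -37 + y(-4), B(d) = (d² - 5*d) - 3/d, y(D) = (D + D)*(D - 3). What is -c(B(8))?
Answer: -19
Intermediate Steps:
y(D) = 2*D*(-3 + D) (y(D) = (2*D)*(-3 + D) = 2*D*(-3 + D))
B(d) = d² - 5*d - 3/d
c(Q) = 19 (c(Q) = -37 + 2*(-4)*(-3 - 4) = -37 + 2*(-4)*(-7) = -37 + 56 = 19)
-c(B(8)) = -1*19 = -19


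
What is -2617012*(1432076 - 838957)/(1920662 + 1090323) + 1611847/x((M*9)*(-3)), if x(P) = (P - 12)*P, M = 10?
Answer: -4727184790441945/9170255916 ≈ -5.1549e+5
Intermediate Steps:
x(P) = P*(-12 + P) (x(P) = (-12 + P)*P = P*(-12 + P))
-2617012*(1432076 - 838957)/(1920662 + 1090323) + 1611847/x((M*9)*(-3)) = -2617012*(1432076 - 838957)/(1920662 + 1090323) + 1611847/((((10*9)*(-3))*(-12 + (10*9)*(-3)))) = -2617012/(3010985/593119) + 1611847/(((90*(-3))*(-12 + 90*(-3)))) = -2617012/(3010985*(1/593119)) + 1611847/((-270*(-12 - 270))) = -2617012/3010985/593119 + 1611847/((-270*(-282))) = -2617012*593119/3010985 + 1611847/76140 = -1552199540428/3010985 + 1611847*(1/76140) = -1552199540428/3010985 + 1611847/76140 = -4727184790441945/9170255916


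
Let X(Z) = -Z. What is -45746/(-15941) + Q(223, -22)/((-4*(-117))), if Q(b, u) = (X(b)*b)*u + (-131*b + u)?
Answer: 16995433751/7460388 ≈ 2278.1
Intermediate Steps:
Q(b, u) = u - 131*b - u*b² (Q(b, u) = ((-b)*b)*u + (-131*b + u) = (-b²)*u + (u - 131*b) = -u*b² + (u - 131*b) = u - 131*b - u*b²)
-45746/(-15941) + Q(223, -22)/((-4*(-117))) = -45746/(-15941) + (-22 - 131*223 - 1*(-22)*223²)/((-4*(-117))) = -45746*(-1/15941) + (-22 - 29213 - 1*(-22)*49729)/468 = 45746/15941 + (-22 - 29213 + 1094038)*(1/468) = 45746/15941 + 1064803*(1/468) = 45746/15941 + 1064803/468 = 16995433751/7460388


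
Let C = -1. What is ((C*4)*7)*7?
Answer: -196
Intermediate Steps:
((C*4)*7)*7 = (-1*4*7)*7 = -4*7*7 = -28*7 = -196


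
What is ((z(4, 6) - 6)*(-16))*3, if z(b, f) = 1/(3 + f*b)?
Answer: 2576/9 ≈ 286.22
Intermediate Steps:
z(b, f) = 1/(3 + b*f)
((z(4, 6) - 6)*(-16))*3 = ((1/(3 + 4*6) - 6)*(-16))*3 = ((1/(3 + 24) - 6)*(-16))*3 = ((1/27 - 6)*(-16))*3 = -161/27*(-16)*3 = (2576/27)*3 = 2576/9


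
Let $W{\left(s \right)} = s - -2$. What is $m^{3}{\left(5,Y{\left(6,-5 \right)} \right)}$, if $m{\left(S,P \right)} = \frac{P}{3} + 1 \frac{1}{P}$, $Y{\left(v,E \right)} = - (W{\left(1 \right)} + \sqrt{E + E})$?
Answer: $\frac{8 \left(- 269 i + 261 \sqrt{10}\right)}{27 \left(17 \sqrt{10} + 63 i\right)} \approx 1.1846 - 2.8709 i$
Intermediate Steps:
$W{\left(s \right)} = 2 + s$ ($W{\left(s \right)} = s + 2 = 2 + s$)
$Y{\left(v,E \right)} = -3 - \sqrt{2} \sqrt{E}$ ($Y{\left(v,E \right)} = - (\left(2 + 1\right) + \sqrt{E + E}) = - (3 + \sqrt{2 E}) = - (3 + \sqrt{2} \sqrt{E}) = -3 - \sqrt{2} \sqrt{E}$)
$m{\left(S,P \right)} = \frac{1}{P} + \frac{P}{3}$ ($m{\left(S,P \right)} = P \frac{1}{3} + \frac{1}{P} = \frac{P}{3} + \frac{1}{P} = \frac{1}{P} + \frac{P}{3}$)
$m^{3}{\left(5,Y{\left(6,-5 \right)} \right)} = \left(\frac{1}{-3 - \sqrt{2} \sqrt{-5}} + \frac{-3 - \sqrt{2} \sqrt{-5}}{3}\right)^{3} = \left(\frac{1}{-3 - \sqrt{2} i \sqrt{5}} + \frac{-3 - \sqrt{2} i \sqrt{5}}{3}\right)^{3} = \left(\frac{1}{-3 - i \sqrt{10}} + \frac{-3 - i \sqrt{10}}{3}\right)^{3} = \left(\frac{1}{-3 - i \sqrt{10}} - \left(1 + \frac{i \sqrt{10}}{3}\right)\right)^{3} = \left(-1 + \frac{1}{-3 - i \sqrt{10}} - \frac{i \sqrt{10}}{3}\right)^{3}$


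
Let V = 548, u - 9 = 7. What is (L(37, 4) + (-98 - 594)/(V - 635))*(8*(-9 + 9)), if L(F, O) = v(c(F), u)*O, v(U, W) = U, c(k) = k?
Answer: 0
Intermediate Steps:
u = 16 (u = 9 + 7 = 16)
L(F, O) = F*O
(L(37, 4) + (-98 - 594)/(V - 635))*(8*(-9 + 9)) = (37*4 + (-98 - 594)/(548 - 635))*(8*(-9 + 9)) = (148 - 692/(-87))*(8*0) = (148 - 692*(-1/87))*0 = (148 + 692/87)*0 = (13568/87)*0 = 0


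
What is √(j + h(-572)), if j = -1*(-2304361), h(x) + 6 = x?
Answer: √2303783 ≈ 1517.8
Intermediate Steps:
h(x) = -6 + x
j = 2304361
√(j + h(-572)) = √(2304361 + (-6 - 572)) = √(2304361 - 578) = √2303783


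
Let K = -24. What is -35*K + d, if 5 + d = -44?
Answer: 791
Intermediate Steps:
d = -49 (d = -5 - 44 = -49)
-35*K + d = -35*(-24) - 49 = 840 - 49 = 791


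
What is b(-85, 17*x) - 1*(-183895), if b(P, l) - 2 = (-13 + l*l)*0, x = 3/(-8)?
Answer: 183897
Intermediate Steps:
x = -3/8 (x = 3*(-1/8) = -3/8 ≈ -0.37500)
b(P, l) = 2 (b(P, l) = 2 + (-13 + l*l)*0 = 2 + (-13 + l**2)*0 = 2 + 0 = 2)
b(-85, 17*x) - 1*(-183895) = 2 - 1*(-183895) = 2 + 183895 = 183897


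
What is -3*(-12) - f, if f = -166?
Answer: 202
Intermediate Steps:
-3*(-12) - f = -3*(-12) - 1*(-166) = 36 + 166 = 202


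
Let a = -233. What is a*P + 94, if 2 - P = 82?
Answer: 18734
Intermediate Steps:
P = -80 (P = 2 - 1*82 = 2 - 82 = -80)
a*P + 94 = -233*(-80) + 94 = 18640 + 94 = 18734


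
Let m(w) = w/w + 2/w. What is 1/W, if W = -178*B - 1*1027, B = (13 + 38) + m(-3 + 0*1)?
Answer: -3/30493 ≈ -9.8383e-5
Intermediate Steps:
m(w) = 1 + 2/w
B = 154/3 (B = (13 + 38) + (2 + (-3 + 0*1))/(-3 + 0*1) = 51 + (2 + (-3 + 0))/(-3 + 0) = 51 + (2 - 3)/(-3) = 51 - 1/3*(-1) = 51 + 1/3 = 154/3 ≈ 51.333)
W = -30493/3 (W = -178*154/3 - 1*1027 = -27412/3 - 1027 = -30493/3 ≈ -10164.)
1/W = 1/(-30493/3) = -3/30493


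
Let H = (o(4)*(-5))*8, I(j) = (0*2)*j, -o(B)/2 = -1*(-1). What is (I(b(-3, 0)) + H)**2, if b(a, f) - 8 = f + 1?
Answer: 6400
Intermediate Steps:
b(a, f) = 9 + f (b(a, f) = 8 + (f + 1) = 8 + (1 + f) = 9 + f)
o(B) = -2 (o(B) = -(-2)*(-1) = -2*1 = -2)
I(j) = 0 (I(j) = 0*j = 0)
H = 80 (H = -2*(-5)*8 = 10*8 = 80)
(I(b(-3, 0)) + H)**2 = (0 + 80)**2 = 80**2 = 6400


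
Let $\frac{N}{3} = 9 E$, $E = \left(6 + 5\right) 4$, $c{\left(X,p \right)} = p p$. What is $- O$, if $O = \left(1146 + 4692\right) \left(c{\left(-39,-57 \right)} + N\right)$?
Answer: $-25903206$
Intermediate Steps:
$c{\left(X,p \right)} = p^{2}$
$E = 44$ ($E = 11 \cdot 4 = 44$)
$N = 1188$ ($N = 3 \cdot 9 \cdot 44 = 3 \cdot 396 = 1188$)
$O = 25903206$ ($O = \left(1146 + 4692\right) \left(\left(-57\right)^{2} + 1188\right) = 5838 \left(3249 + 1188\right) = 5838 \cdot 4437 = 25903206$)
$- O = \left(-1\right) 25903206 = -25903206$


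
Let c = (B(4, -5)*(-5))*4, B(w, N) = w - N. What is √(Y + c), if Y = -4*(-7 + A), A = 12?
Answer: 10*I*√2 ≈ 14.142*I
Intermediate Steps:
Y = -20 (Y = -4*(-7 + 12) = -4*5 = -20)
c = -180 (c = ((4 - 1*(-5))*(-5))*4 = ((4 + 5)*(-5))*4 = (9*(-5))*4 = -45*4 = -180)
√(Y + c) = √(-20 - 180) = √(-200) = 10*I*√2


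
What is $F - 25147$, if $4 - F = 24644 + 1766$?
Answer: $-51553$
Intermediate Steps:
$F = -26406$ ($F = 4 - \left(24644 + 1766\right) = 4 - 26410 = -26406$)
$F - 25147 = -26406 - 25147 = -51553$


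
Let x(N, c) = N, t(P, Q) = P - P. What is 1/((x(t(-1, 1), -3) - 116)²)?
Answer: 1/13456 ≈ 7.4316e-5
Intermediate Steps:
t(P, Q) = 0
1/((x(t(-1, 1), -3) - 116)²) = 1/((0 - 116)²) = 1/((-116)²) = 1/13456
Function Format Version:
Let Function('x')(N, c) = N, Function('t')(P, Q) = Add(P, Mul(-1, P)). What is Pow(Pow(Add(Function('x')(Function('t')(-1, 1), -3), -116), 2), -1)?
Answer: Rational(1, 13456) ≈ 7.4316e-5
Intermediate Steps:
Function('t')(P, Q) = 0
Pow(Pow(Add(Function('x')(Function('t')(-1, 1), -3), -116), 2), -1) = Pow(Pow(Add(0, -116), 2), -1) = Pow(Pow(-116, 2), -1) = Pow(13456, -1) = Rational(1, 13456)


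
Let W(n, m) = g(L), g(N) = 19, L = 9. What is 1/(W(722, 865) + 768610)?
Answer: 1/768629 ≈ 1.3010e-6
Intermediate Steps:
W(n, m) = 19
1/(W(722, 865) + 768610) = 1/(19 + 768610) = 1/768629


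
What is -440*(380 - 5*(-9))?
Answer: -187000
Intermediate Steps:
-440*(380 - 5*(-9)) = -440*(380 + 45) = -440*425 = -187000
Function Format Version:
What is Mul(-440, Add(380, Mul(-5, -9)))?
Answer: -187000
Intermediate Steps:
Mul(-440, Add(380, Mul(-5, -9))) = Mul(-440, Add(380, 45)) = Mul(-440, 425) = -187000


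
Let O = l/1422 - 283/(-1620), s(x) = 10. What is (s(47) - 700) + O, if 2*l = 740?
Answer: -88250543/127980 ≈ -689.57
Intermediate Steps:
l = 370 (l = (½)*740 = 370)
O = 55657/127980 (O = 370/1422 - 283/(-1620) = 370*(1/1422) - 283*(-1/1620) = 185/711 + 283/1620 = 55657/127980 ≈ 0.43489)
(s(47) - 700) + O = (10 - 700) + 55657/127980 = -690 + 55657/127980 = -88250543/127980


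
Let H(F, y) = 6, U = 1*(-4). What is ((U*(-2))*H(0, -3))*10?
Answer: 480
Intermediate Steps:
U = -4
((U*(-2))*H(0, -3))*10 = (-4*(-2)*6)*10 = (8*6)*10 = 48*10 = 480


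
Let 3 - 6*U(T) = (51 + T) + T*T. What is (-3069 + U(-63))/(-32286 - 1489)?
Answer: 3728/33775 ≈ 0.11038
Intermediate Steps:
U(T) = -8 - T/6 - T²/6 (U(T) = ½ - ((51 + T) + T*T)/6 = ½ - ((51 + T) + T²)/6 = ½ - (51 + T + T²)/6 = ½ + (-17/2 - T/6 - T²/6) = -8 - T/6 - T²/6)
(-3069 + U(-63))/(-32286 - 1489) = (-3069 + (-8 - ⅙*(-63) - ⅙*(-63)²))/(-32286 - 1489) = (-3069 + (-8 + 21/2 - ⅙*3969))/(-33775) = (-3069 + (-8 + 21/2 - 1323/2))*(-1/33775) = (-3069 - 659)*(-1/33775) = -3728*(-1/33775) = 3728/33775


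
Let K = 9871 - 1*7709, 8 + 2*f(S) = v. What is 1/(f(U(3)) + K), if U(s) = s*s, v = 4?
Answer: 1/2160 ≈ 0.00046296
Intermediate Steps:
U(s) = s²
f(S) = -2 (f(S) = -4 + (½)*4 = -4 + 2 = -2)
K = 2162 (K = 9871 - 7709 = 2162)
1/(f(U(3)) + K) = 1/(-2 + 2162) = 1/2160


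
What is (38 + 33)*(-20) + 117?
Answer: -1303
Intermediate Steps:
(38 + 33)*(-20) + 117 = 71*(-20) + 117 = -1420 + 117 = -1303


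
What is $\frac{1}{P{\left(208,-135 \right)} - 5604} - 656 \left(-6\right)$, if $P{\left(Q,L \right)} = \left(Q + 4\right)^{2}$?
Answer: $\frac{154842241}{39340} \approx 3936.0$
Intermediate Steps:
$P{\left(Q,L \right)} = \left(4 + Q\right)^{2}$
$\frac{1}{P{\left(208,-135 \right)} - 5604} - 656 \left(-6\right) = \frac{1}{\left(4 + 208\right)^{2} - 5604} - 656 \left(-6\right) = \frac{1}{212^{2} - 5604} - -3936 = \frac{1}{44944 - 5604} + 3936 = \frac{1}{39340} + 3936 = \frac{154842241}{39340}$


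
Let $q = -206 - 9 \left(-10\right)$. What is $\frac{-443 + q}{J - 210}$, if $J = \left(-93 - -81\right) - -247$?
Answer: $- \frac{559}{25} \approx -22.36$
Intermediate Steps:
$J = 235$ ($J = \left(-93 + 81\right) + 247 = -12 + 247 = 235$)
$q = -116$ ($q = -206 - -90 = -206 + 90 = -116$)
$\frac{-443 + q}{J - 210} = \frac{-443 - 116}{235 - 210} = - \frac{559}{25}$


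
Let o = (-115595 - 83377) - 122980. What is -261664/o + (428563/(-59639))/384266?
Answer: 187389959495055/230570351378414 ≈ 0.81272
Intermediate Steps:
o = -321952 (o = -198972 - 122980 = -321952)
-261664/o + (428563/(-59639))/384266 = -261664/(-321952) + (428563/(-59639))/384266 = -261664*(-1/321952) + (428563*(-1/59639))*(1/384266) = 8177/10061 - 428563/59639*1/384266 = 8177/10061 - 428563/22917239974 = 187389959495055/230570351378414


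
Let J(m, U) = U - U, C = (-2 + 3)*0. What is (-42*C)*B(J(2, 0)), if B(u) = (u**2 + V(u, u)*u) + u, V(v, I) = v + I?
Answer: 0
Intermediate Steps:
C = 0 (C = 1*0 = 0)
V(v, I) = I + v
J(m, U) = 0
B(u) = u + 3*u**2 (B(u) = (u**2 + (u + u)*u) + u = (u**2 + (2*u)*u) + u = (u**2 + 2*u**2) + u = 3*u**2 + u = u + 3*u**2)
(-42*C)*B(J(2, 0)) = (-42*0)*(0*(1 + 3*0)) = 0*(0*(1 + 0)) = 0*(0*1) = 0*0 = 0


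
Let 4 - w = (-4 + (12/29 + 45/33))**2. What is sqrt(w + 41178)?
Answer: 3*sqrt(465579869)/319 ≈ 202.92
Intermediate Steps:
w = -95637/101761 (w = 4 - (-4 + (12/29 + 45/33))**2 = 4 - (-4 + (12*(1/29) + 45*(1/33)))**2 = 4 - (-4 + (12/29 + 15/11))**2 = 4 - (-4 + 567/319)**2 = 4 - (-709/319)**2 = 4 - 1*502681/101761 = 4 - 502681/101761 = -95637/101761 ≈ -0.93982)
sqrt(w + 41178) = sqrt(-95637/101761 + 41178) = sqrt(4190218821/101761) = 3*sqrt(465579869)/319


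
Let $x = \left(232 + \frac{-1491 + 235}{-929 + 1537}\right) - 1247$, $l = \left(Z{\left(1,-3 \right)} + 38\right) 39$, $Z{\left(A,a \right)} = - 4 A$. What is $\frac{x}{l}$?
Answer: $- \frac{77297}{100776} \approx -0.76702$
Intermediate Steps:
$l = 1326$ ($l = \left(\left(-4\right) 1 + 38\right) 39 = \left(-4 + 38\right) 39 = 34 \cdot 39 = 1326$)
$x = - \frac{77297}{76}$ ($x = \left(232 - \frac{1256}{608}\right) - 1247 = \left(232 - \frac{157}{76}\right) - 1247 = \frac{17475}{76} - 1247 = - \frac{77297}{76} \approx -1017.1$)
$\frac{x}{l} = - \frac{77297}{76 \cdot 1326} = \left(- \frac{77297}{76}\right) \frac{1}{1326} = - \frac{77297}{100776}$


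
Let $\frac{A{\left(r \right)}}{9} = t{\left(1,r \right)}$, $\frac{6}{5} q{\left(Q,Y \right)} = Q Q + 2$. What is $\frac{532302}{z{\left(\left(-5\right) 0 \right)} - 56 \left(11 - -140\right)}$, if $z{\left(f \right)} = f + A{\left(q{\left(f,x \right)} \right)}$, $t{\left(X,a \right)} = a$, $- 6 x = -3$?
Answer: $- \frac{532302}{8441} \approx -63.061$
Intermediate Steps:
$x = \frac{1}{2}$ ($x = \left(- \frac{1}{6}\right) \left(-3\right) = \frac{1}{2} \approx 0.5$)
$q{\left(Q,Y \right)} = \frac{5}{3} + \frac{5 Q^{2}}{6}$ ($q{\left(Q,Y \right)} = \frac{5 \left(Q Q + 2\right)}{6} = \frac{5 \left(Q^{2} + 2\right)}{6} = \frac{5 \left(2 + Q^{2}\right)}{6} = \frac{5}{3} + \frac{5 Q^{2}}{6}$)
$A{\left(r \right)} = 9 r$
$z{\left(f \right)} = 15 + f + \frac{15 f^{2}}{2}$ ($z{\left(f \right)} = f + 9 \left(\frac{5}{3} + \frac{5 f^{2}}{6}\right) = f + \left(15 + \frac{15 f^{2}}{2}\right) = 15 + f + \frac{15 f^{2}}{2}$)
$\frac{532302}{z{\left(\left(-5\right) 0 \right)} - 56 \left(11 - -140\right)} = \frac{532302}{\left(15 - 0 + \frac{15 \left(\left(-5\right) 0\right)^{2}}{2}\right) - 56 \left(11 - -140\right)} = \frac{532302}{\left(15 + 0 + \frac{15 \cdot 0^{2}}{2}\right) - 56 \left(11 + 140\right)} = \frac{532302}{\left(15 + 0 + \frac{15}{2} \cdot 0\right) - 8456} = \frac{532302}{\left(15 + 0 + 0\right) - 8456} = \frac{532302}{15 - 8456} = \frac{532302}{-8441} = 532302 \left(- \frac{1}{8441}\right) = - \frac{532302}{8441}$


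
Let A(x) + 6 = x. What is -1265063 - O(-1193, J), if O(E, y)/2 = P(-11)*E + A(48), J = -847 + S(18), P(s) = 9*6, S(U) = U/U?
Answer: -1136303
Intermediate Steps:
A(x) = -6 + x
S(U) = 1
P(s) = 54
J = -846 (J = -847 + 1 = -846)
O(E, y) = 84 + 108*E (O(E, y) = 2*(54*E + (-6 + 48)) = 2*(54*E + 42) = 2*(42 + 54*E) = 84 + 108*E)
-1265063 - O(-1193, J) = -1265063 - (84 + 108*(-1193)) = -1265063 - (84 - 128844) = -1265063 - 1*(-128760) = -1265063 + 128760 = -1136303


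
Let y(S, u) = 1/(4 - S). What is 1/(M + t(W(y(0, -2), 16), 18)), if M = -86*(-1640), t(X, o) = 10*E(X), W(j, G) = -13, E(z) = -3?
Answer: 1/141010 ≈ 7.0917e-6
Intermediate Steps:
t(X, o) = -30 (t(X, o) = 10*(-3) = -30)
M = 141040
1/(M + t(W(y(0, -2), 16), 18)) = 1/(141040 - 30) = 1/141010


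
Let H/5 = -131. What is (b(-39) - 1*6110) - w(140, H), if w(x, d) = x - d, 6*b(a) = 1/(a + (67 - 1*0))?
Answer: -1160039/168 ≈ -6905.0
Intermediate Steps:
H = -655 (H = 5*(-131) = -655)
b(a) = 1/(6*(67 + a)) (b(a) = 1/(6*(a + (67 - 1*0))) = 1/(6*(a + (67 + 0))) = 1/(6*(a + 67)) = 1/(6*(67 + a)))
(b(-39) - 1*6110) - w(140, H) = (1/(6*(67 - 39)) - 1*6110) - (140 - 1*(-655)) = ((⅙)/28 - 6110) - (140 + 655) = ((⅙)*(1/28) - 6110) - 1*795 = (1/168 - 6110) - 795 = -1026479/168 - 795 = -1160039/168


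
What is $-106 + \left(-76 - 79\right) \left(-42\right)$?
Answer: $6404$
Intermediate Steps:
$-106 + \left(-76 - 79\right) \left(-42\right) = -106 - -6510 = -106 + 6510 = 6404$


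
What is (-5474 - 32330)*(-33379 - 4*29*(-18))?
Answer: 1182924964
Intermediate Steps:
(-5474 - 32330)*(-33379 - 4*29*(-18)) = -37804*(-33379 - 116*(-18)) = -37804*(-33379 + 2088) = -37804*(-31291) = 1182924964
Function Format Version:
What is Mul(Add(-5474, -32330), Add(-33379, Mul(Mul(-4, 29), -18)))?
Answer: 1182924964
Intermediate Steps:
Mul(Add(-5474, -32330), Add(-33379, Mul(Mul(-4, 29), -18))) = Mul(-37804, Add(-33379, Mul(-116, -18))) = Mul(-37804, Add(-33379, 2088)) = Mul(-37804, -31291) = 1182924964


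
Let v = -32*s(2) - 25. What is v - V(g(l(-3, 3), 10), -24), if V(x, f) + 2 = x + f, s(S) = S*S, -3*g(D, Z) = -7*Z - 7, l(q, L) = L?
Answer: -458/3 ≈ -152.67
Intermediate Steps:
g(D, Z) = 7/3 + 7*Z/3 (g(D, Z) = -(-7*Z - 7)/3 = -(-7 - 7*Z)/3 = 7/3 + 7*Z/3)
s(S) = S²
V(x, f) = -2 + f + x (V(x, f) = -2 + (x + f) = -2 + (f + x) = -2 + f + x)
v = -153 (v = -32*2² - 25 = -32*4 - 25 = -128 - 25 = -153)
v - V(g(l(-3, 3), 10), -24) = -153 - (-2 - 24 + (7/3 + (7/3)*10)) = -153 - (-2 - 24 + (7/3 + 70/3)) = -153 - (-2 - 24 + 77/3) = -153 - 1*(-⅓) = -153 + ⅓ = -458/3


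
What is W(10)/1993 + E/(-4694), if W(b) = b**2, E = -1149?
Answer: 2759357/9355142 ≈ 0.29496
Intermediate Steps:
W(10)/1993 + E/(-4694) = 10**2/1993 - 1149/(-4694) = 100*(1/1993) - 1149*(-1/4694) = 100/1993 + 1149/4694 = 2759357/9355142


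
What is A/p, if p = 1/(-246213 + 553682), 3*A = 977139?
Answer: 100146650397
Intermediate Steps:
A = 325713 (A = (1/3)*977139 = 325713)
p = 1/307469 ≈ 3.2524e-6
A/p = 325713/(1/307469) = 325713*307469 = 100146650397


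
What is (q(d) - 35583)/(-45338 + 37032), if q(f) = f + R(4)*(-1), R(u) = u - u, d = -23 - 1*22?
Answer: 17814/4153 ≈ 4.2894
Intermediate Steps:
d = -45 (d = -23 - 22 = -45)
R(u) = 0
q(f) = f (q(f) = f + 0*(-1) = f + 0 = f)
(q(d) - 35583)/(-45338 + 37032) = (-45 - 35583)/(-45338 + 37032) = -35628/(-8306) = -35628*(-1/8306) = 17814/4153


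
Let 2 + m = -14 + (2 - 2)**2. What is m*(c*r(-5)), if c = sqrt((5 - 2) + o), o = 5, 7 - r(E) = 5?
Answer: -64*sqrt(2) ≈ -90.510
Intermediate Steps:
r(E) = 2 (r(E) = 7 - 1*5 = 7 - 5 = 2)
c = 2*sqrt(2) (c = sqrt((5 - 2) + 5) = sqrt(3 + 5) = sqrt(8) = 2*sqrt(2) ≈ 2.8284)
m = -16 (m = -2 + (-14 + (2 - 2)**2) = -2 + (-14 + 0**2) = -2 + (-14 + 0) = -2 - 14 = -16)
m*(c*r(-5)) = -16*2*sqrt(2)*2 = -64*sqrt(2)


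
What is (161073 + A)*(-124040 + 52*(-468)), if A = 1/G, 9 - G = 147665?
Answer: -441110624969189/18457 ≈ -2.3899e+10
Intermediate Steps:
G = -147656 (G = 9 - 1*147665 = 9 - 147665 = -147656)
A = -1/147656 (A = 1/(-147656) = -1/147656 ≈ -6.7725e-6)
(161073 + A)*(-124040 + 52*(-468)) = (161073 - 1/147656)*(-124040 + 52*(-468)) = 23783394887*(-124040 - 24336)/147656 = (23783394887/147656)*(-148376) = -441110624969189/18457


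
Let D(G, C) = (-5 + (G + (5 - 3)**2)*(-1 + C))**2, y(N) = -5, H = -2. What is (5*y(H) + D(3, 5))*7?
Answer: 3528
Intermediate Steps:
D(G, C) = (-5 + (-1 + C)*(4 + G))**2 (D(G, C) = (-5 + (G + 2**2)*(-1 + C))**2 = (-5 + (G + 4)*(-1 + C))**2 = (-5 + (4 + G)*(-1 + C))**2 = (-5 + (-1 + C)*(4 + G))**2)
(5*y(H) + D(3, 5))*7 = (5*(-5) + (-9 - 1*3 + 4*5 + 5*3)**2)*7 = (-25 + (-9 - 3 + 20 + 15)**2)*7 = (-25 + 23**2)*7 = (-25 + 529)*7 = 504*7 = 3528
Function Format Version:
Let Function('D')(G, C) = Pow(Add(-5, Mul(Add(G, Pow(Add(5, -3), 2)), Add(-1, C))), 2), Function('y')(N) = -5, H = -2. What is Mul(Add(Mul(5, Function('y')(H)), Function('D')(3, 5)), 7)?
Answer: 3528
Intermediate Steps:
Function('D')(G, C) = Pow(Add(-5, Mul(Add(-1, C), Add(4, G))), 2) (Function('D')(G, C) = Pow(Add(-5, Mul(Add(G, Pow(2, 2)), Add(-1, C))), 2) = Pow(Add(-5, Mul(Add(G, 4), Add(-1, C))), 2) = Pow(Add(-5, Mul(Add(4, G), Add(-1, C))), 2) = Pow(Add(-5, Mul(Add(-1, C), Add(4, G))), 2))
Mul(Add(Mul(5, Function('y')(H)), Function('D')(3, 5)), 7) = Mul(Add(Mul(5, -5), Pow(Add(-9, Mul(-1, 3), Mul(4, 5), Mul(5, 3)), 2)), 7) = Mul(Add(-25, Pow(Add(-9, -3, 20, 15), 2)), 7) = Mul(Add(-25, Pow(23, 2)), 7) = Mul(Add(-25, 529), 7) = Mul(504, 7) = 3528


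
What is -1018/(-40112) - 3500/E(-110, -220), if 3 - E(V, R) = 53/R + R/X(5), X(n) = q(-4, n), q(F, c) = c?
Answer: -15437829963/208442008 ≈ -74.063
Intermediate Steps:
X(n) = n
E(V, R) = 3 - 53/R - R/5 (E(V, R) = 3 - (53/R + R/5) = 3 + (-53/R - R/5) = 3 - 53/R - R/5)
-1018/(-40112) - 3500/E(-110, -220) = -1018/(-40112) - 3500/(3 - 53/(-220) - ⅕*(-220)) = -1018*(-1/40112) - 3500/(3 - 53*(-1/220) + 44) = 509/20056 - 3500/(3 + 53/220 + 44) = 509/20056 - 3500/10393/220 = 509/20056 - 3500*220/10393 = 509/20056 - 770000/10393 = -15437829963/208442008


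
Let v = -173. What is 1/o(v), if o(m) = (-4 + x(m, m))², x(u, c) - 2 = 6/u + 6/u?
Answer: 29929/128164 ≈ 0.23352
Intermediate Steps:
x(u, c) = 2 + 12/u (x(u, c) = 2 + (6/u + 6/u) = 2 + 12/u)
o(m) = (-2 + 12/m)² (o(m) = (-4 + (2 + 12/m))² = (-2 + 12/m)²)
1/o(v) = 1/(4*(6 - 1*(-173))²/(-173)²) = 1/(4*(1/29929)*(6 + 173)²) = 1/(4*(1/29929)*179²) = 1/(4*(1/29929)*32041) = 1/(128164/29929) = 29929/128164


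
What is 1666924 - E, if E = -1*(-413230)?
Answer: 1253694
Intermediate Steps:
E = 413230
1666924 - E = 1666924 - 1*413230 = 1666924 - 413230 = 1253694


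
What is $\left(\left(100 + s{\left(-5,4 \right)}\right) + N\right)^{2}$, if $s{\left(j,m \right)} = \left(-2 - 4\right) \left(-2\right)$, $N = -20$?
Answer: $8464$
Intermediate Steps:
$s{\left(j,m \right)} = 12$ ($s{\left(j,m \right)} = \left(-6\right) \left(-2\right) = 12$)
$\left(\left(100 + s{\left(-5,4 \right)}\right) + N\right)^{2} = \left(\left(100 + 12\right) - 20\right)^{2} = \left(112 - 20\right)^{2} = 92^{2} = 8464$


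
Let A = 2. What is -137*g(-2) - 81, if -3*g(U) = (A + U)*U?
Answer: -81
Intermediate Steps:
g(U) = -U*(2 + U)/3 (g(U) = -(2 + U)*U/3 = -U*(2 + U)/3)
-137*g(-2) - 81 = -(-137)*(-2)*(2 - 2)/3 - 81 = -(-137)*(-2)*0/3 - 81 = -137*0 - 81 = 0 - 81 = -81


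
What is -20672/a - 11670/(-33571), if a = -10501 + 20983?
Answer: -285827386/175945611 ≈ -1.6245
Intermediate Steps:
a = 10482
-20672/a - 11670/(-33571) = -20672/10482 - 11670/(-33571) = -20672*1/10482 - 11670*(-1/33571) = -10336/5241 + 11670/33571 = -285827386/175945611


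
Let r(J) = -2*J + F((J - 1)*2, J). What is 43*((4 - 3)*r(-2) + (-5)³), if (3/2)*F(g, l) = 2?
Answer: -15437/3 ≈ -5145.7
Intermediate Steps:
F(g, l) = 4/3 (F(g, l) = (⅔)*2 = 4/3)
r(J) = 4/3 - 2*J (r(J) = -2*J + 4/3 = 4/3 - 2*J)
43*((4 - 3)*r(-2) + (-5)³) = 43*((4 - 3)*(4/3 - 2*(-2)) + (-5)³) = 43*(1*(4/3 + 4) - 125) = 43*(1*(16/3) - 125) = 43*(16/3 - 125) = 43*(-359/3) = -15437/3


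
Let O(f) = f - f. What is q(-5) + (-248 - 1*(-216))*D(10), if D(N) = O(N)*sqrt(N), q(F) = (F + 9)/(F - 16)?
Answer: -4/21 ≈ -0.19048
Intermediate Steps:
O(f) = 0
q(F) = (9 + F)/(-16 + F)
D(N) = 0 (D(N) = 0*sqrt(N) = 0)
q(-5) + (-248 - 1*(-216))*D(10) = (9 - 5)/(-16 - 5) + (-248 - 1*(-216))*0 = 4/(-21) + (-248 + 216)*0 = -1/21*4 - 32*0 = -4/21 + 0 = -4/21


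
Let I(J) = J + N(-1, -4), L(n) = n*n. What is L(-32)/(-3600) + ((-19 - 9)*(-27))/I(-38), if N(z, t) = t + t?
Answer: -86522/5175 ≈ -16.719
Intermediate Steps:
L(n) = n**2
N(z, t) = 2*t
I(J) = -8 + J (I(J) = J + 2*(-4) = J - 8 = -8 + J)
L(-32)/(-3600) + ((-19 - 9)*(-27))/I(-38) = (-32)**2/(-3600) + ((-19 - 9)*(-27))/(-8 - 38) = 1024*(-1/3600) - 28*(-27)/(-46) = -64/225 + 756*(-1/46) = -64/225 - 378/23 = -86522/5175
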